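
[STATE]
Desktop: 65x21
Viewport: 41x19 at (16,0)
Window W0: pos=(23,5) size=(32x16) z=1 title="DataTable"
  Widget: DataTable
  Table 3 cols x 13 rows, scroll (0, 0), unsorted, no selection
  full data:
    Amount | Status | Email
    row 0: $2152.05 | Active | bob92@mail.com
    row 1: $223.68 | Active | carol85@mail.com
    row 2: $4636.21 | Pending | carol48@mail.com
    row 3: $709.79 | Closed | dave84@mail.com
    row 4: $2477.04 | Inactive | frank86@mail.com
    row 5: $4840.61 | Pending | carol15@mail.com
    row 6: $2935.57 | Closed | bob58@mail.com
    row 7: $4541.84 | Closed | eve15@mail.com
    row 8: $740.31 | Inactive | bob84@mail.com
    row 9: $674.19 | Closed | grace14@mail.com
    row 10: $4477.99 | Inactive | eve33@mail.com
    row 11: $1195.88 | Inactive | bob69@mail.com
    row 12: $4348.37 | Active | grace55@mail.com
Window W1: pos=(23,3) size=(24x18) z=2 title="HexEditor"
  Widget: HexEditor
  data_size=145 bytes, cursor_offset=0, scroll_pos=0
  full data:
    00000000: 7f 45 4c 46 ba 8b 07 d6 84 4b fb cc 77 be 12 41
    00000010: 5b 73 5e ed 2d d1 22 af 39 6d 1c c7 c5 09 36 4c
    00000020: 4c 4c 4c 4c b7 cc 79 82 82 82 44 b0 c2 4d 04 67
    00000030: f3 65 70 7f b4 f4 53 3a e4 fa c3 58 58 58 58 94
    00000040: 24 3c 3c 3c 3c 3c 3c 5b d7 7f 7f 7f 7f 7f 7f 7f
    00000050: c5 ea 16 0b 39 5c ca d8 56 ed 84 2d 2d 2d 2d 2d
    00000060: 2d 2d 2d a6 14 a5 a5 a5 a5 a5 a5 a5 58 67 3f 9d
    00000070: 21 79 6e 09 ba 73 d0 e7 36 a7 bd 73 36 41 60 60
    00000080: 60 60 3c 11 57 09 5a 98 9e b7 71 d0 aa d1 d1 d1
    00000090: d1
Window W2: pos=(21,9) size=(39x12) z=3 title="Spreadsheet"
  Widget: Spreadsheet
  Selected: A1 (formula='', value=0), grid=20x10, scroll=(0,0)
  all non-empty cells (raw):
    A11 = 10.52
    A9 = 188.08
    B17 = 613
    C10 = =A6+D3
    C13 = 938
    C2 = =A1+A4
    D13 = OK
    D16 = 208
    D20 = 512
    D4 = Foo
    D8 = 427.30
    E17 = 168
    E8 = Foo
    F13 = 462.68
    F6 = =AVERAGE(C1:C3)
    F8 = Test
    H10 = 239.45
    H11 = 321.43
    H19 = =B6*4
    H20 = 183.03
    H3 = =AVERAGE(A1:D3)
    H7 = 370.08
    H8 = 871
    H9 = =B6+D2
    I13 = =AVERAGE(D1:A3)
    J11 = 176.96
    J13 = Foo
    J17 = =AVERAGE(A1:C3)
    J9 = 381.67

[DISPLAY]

                                         
                                         
                                         
       ┏━━━━━━━━━━━━━━━━━━━━━━┓          
       ┃ HexEditor            ┃          
       ┠──────────────────────┨━━━━━━━┓  
       ┃00000000  7F 45 4c 46 ┃       ┃  
       ┃00000010  5b 73 5e ed ┃───────┨  
       ┃00000020  4c 4c 4c 4c ┃       ┃  
     ┏━━━━━━━━━━━━━━━━━━━━━━━━━━━━━━━━━━━
     ┃ Spreadsheet                       
     ┠───────────────────────────────────
     ┃A1:                                
     ┃       A       B       C       D   
     ┃-----------------------------------
     ┃  1      [0]       0       0       
     ┃  2        0       0       0       
     ┃  3        0       0       0       
     ┃  4        0       0       0Foo    


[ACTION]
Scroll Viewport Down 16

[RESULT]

                                         
       ┏━━━━━━━━━━━━━━━━━━━━━━┓          
       ┃ HexEditor            ┃          
       ┠──────────────────────┨━━━━━━━┓  
       ┃00000000  7F 45 4c 46 ┃       ┃  
       ┃00000010  5b 73 5e ed ┃───────┨  
       ┃00000020  4c 4c 4c 4c ┃       ┃  
     ┏━━━━━━━━━━━━━━━━━━━━━━━━━━━━━━━━━━━
     ┃ Spreadsheet                       
     ┠───────────────────────────────────
     ┃A1:                                
     ┃       A       B       C       D   
     ┃-----------------------------------
     ┃  1      [0]       0       0       
     ┃  2        0       0       0       
     ┃  3        0       0       0       
     ┃  4        0       0       0Foo    
     ┃  5        0       0       0       
     ┗━━━━━━━━━━━━━━━━━━━━━━━━━━━━━━━━━━━


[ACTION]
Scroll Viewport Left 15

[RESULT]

                                         
                      ┏━━━━━━━━━━━━━━━━━━
                      ┃ HexEditor        
                      ┠──────────────────
                      ┃00000000  7F 45 4c
                      ┃00000010  5b 73 5e
                      ┃00000020  4c 4c 4c
                    ┏━━━━━━━━━━━━━━━━━━━━
                    ┃ Spreadsheet        
                    ┠────────────────────
                    ┃A1:                 
                    ┃       A       B    
                    ┃--------------------
                    ┃  1      [0]       0
                    ┃  2        0       0
                    ┃  3        0       0
                    ┃  4        0       0
                    ┃  5        0       0
                    ┗━━━━━━━━━━━━━━━━━━━━


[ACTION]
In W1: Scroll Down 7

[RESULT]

                                         
                      ┏━━━━━━━━━━━━━━━━━━
                      ┃ HexEditor        
                      ┠──────────────────
                      ┃00000070  21 79 6e
                      ┃00000080  60 60 3c
                      ┃00000090  d1      
                    ┏━━━━━━━━━━━━━━━━━━━━
                    ┃ Spreadsheet        
                    ┠────────────────────
                    ┃A1:                 
                    ┃       A       B    
                    ┃--------------------
                    ┃  1      [0]       0
                    ┃  2        0       0
                    ┃  3        0       0
                    ┃  4        0       0
                    ┃  5        0       0
                    ┗━━━━━━━━━━━━━━━━━━━━


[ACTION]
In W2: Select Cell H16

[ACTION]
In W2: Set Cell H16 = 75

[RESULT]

                                         
                      ┏━━━━━━━━━━━━━━━━━━
                      ┃ HexEditor        
                      ┠──────────────────
                      ┃00000070  21 79 6e
                      ┃00000080  60 60 3c
                      ┃00000090  d1      
                    ┏━━━━━━━━━━━━━━━━━━━━
                    ┃ Spreadsheet        
                    ┠────────────────────
                    ┃H16: 75             
                    ┃       A       B    
                    ┃--------------------
                    ┃  1        0       0
                    ┃  2        0       0
                    ┃  3        0       0
                    ┃  4        0       0
                    ┃  5        0       0
                    ┗━━━━━━━━━━━━━━━━━━━━


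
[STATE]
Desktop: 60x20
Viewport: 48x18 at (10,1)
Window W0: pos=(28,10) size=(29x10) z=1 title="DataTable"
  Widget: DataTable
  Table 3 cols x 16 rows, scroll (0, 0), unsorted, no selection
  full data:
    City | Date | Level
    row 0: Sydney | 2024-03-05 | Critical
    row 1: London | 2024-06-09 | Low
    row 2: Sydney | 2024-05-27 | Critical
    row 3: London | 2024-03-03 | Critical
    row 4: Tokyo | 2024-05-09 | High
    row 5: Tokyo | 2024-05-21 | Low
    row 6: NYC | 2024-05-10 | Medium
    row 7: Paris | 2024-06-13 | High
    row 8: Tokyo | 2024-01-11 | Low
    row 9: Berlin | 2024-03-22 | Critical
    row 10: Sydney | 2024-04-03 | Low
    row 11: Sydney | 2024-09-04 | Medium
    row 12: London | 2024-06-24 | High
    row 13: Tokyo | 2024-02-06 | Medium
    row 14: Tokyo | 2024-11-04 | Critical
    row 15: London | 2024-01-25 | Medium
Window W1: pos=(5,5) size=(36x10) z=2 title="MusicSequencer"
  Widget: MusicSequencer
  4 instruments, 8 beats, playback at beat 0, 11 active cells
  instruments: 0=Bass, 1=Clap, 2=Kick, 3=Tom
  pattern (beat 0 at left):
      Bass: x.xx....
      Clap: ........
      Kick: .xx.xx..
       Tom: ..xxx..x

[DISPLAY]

                                                
                                                
                                                
                                                
━━━━━━━━━━━━━━━━━━━━━━━━━━━━━━┓                 
icSequencer                   ┃                 
──────────────────────────────┨                 
 ▼1234567                     ┃                 
s█·██····                     ┃                 
p········                     ┃━━━━━━━━━━━━━━━┓ 
k·██·██··                     ┃               ┃ 
m··███··█                     ┃───────────────┨ 
                              ┃     │Level    ┃ 
━━━━━━━━━━━━━━━━━━━━━━━━━━━━━━┛─────┼──────── ┃ 
                  ┃Sydney│2024-03-05│Critical ┃ 
                  ┃London│2024-06-09│Low      ┃ 
                  ┃Sydney│2024-05-27│Critical ┃ 
                  ┃London│2024-03-03│Critical ┃ 


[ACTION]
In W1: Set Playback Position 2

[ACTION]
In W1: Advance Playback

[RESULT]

                                                
                                                
                                                
                                                
━━━━━━━━━━━━━━━━━━━━━━━━━━━━━━┓                 
icSequencer                   ┃                 
──────────────────────────────┨                 
 012▼4567                     ┃                 
s█·██····                     ┃                 
p········                     ┃━━━━━━━━━━━━━━━┓ 
k·██·██··                     ┃               ┃ 
m··███··█                     ┃───────────────┨ 
                              ┃     │Level    ┃ 
━━━━━━━━━━━━━━━━━━━━━━━━━━━━━━┛─────┼──────── ┃ 
                  ┃Sydney│2024-03-05│Critical ┃ 
                  ┃London│2024-06-09│Low      ┃ 
                  ┃Sydney│2024-05-27│Critical ┃ 
                  ┃London│2024-03-03│Critical ┃ 


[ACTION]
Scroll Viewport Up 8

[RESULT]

                                                
                                                
                                                
                                                
                                                
━━━━━━━━━━━━━━━━━━━━━━━━━━━━━━┓                 
icSequencer                   ┃                 
──────────────────────────────┨                 
 012▼4567                     ┃                 
s█·██····                     ┃                 
p········                     ┃━━━━━━━━━━━━━━━┓ 
k·██·██··                     ┃               ┃ 
m··███··█                     ┃───────────────┨ 
                              ┃     │Level    ┃ 
━━━━━━━━━━━━━━━━━━━━━━━━━━━━━━┛─────┼──────── ┃ 
                  ┃Sydney│2024-03-05│Critical ┃ 
                  ┃London│2024-06-09│Low      ┃ 
                  ┃Sydney│2024-05-27│Critical ┃ 


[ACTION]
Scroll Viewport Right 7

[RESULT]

                                                
                                                
                                                
                                                
                                                
━━━━━━━━━━━━━━━━━━━━━━━━━━━━┓                   
Sequencer                   ┃                   
────────────────────────────┨                   
12▼4567                     ┃                   
·██····                     ┃                   
·······                     ┃━━━━━━━━━━━━━━━┓   
██·██··                     ┃               ┃   
·███··█                     ┃───────────────┨   
                            ┃     │Level    ┃   
━━━━━━━━━━━━━━━━━━━━━━━━━━━━┛─────┼──────── ┃   
                ┃Sydney│2024-03-05│Critical ┃   
                ┃London│2024-06-09│Low      ┃   
                ┃Sydney│2024-05-27│Critical ┃   


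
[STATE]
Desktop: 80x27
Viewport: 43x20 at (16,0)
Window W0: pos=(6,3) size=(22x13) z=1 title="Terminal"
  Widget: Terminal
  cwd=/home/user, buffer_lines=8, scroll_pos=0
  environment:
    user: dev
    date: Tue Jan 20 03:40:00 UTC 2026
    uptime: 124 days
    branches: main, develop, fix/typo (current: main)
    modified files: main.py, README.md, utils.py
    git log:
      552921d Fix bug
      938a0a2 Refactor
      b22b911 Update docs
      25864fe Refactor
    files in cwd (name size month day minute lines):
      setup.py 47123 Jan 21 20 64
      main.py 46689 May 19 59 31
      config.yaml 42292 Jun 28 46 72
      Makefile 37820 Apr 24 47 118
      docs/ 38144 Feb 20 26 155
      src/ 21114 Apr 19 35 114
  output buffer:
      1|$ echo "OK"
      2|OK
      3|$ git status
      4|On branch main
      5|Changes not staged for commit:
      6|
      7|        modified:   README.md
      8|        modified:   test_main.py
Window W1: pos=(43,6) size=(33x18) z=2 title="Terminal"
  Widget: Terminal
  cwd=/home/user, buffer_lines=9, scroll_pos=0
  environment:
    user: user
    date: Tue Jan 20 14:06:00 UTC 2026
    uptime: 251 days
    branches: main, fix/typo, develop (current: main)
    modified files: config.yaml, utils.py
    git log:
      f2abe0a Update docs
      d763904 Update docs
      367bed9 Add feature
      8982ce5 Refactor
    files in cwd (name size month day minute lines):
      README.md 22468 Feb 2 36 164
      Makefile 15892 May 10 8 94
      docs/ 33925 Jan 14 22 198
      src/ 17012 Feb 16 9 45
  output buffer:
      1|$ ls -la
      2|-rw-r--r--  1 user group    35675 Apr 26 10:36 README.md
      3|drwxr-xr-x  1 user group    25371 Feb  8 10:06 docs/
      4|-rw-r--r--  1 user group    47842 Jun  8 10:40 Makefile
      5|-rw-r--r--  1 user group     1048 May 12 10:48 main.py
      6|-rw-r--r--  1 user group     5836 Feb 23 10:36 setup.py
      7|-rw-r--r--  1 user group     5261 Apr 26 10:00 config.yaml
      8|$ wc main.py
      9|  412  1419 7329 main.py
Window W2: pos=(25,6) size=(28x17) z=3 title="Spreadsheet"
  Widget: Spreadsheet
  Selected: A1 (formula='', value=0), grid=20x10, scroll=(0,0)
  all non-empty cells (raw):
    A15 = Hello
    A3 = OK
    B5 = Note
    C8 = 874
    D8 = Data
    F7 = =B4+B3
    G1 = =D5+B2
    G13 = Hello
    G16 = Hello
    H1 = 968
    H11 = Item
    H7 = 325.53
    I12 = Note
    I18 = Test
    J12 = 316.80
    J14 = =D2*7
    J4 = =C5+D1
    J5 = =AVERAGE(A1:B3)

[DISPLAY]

                                           
                                           
                                           
━━━━━━━━━━━┓                               
           ┃                               
───────────┨                               
K"       ┏━━━━━━━━━━━━━━━━━━━━━━━━━━┓━━━━━━
         ┃ Spreadsheet              ┃      
tus      ┠──────────────────────────┨──────
 main    ┃A1:                       ┃      
ot staged┃       A       B       C  ┃-  1 u
         ┃--------------------------┃x  1 u
odified: ┃  1      [0]       0      ┃-  1 u
odified: ┃  2        0       0      ┃-  1 u
         ┃  3 OK             0      ┃-  1 u
━━━━━━━━━┃  4        0       0      ┃-  1 u
         ┃  5        0Note          ┃.py   
         ┃  6        0       0      ┃19 732
         ┃  7        0       0      ┃      
         ┃  8        0       0     8┃      


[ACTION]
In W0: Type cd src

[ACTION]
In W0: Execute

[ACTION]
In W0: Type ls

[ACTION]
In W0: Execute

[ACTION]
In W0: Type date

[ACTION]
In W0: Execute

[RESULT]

                                           
                                           
                                           
━━━━━━━━━━━┓                               
           ┃                               
───────────┨                               
odified: ┏━━━━━━━━━━━━━━━━━━━━━━━━━━┓━━━━━━
odified: ┃ Spreadsheet              ┃      
         ┠──────────────────────────┨──────
         ┃A1:                       ┃      
         ┃       A       B       C  ┃-  1 u
 main.py ┃--------------------------┃x  1 u
         ┃  1      [0]       0      ┃-  1 u
0 03:40:0┃  2        0       0      ┃-  1 u
         ┃  3 OK             0      ┃-  1 u
━━━━━━━━━┃  4        0       0      ┃-  1 u
         ┃  5        0Note          ┃.py   
         ┃  6        0       0      ┃19 732
         ┃  7        0       0      ┃      
         ┃  8        0       0     8┃      


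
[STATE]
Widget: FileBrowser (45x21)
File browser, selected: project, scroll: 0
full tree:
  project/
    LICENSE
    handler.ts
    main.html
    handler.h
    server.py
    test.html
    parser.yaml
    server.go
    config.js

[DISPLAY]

> [-] project/                               
    LICENSE                                  
    handler.ts                               
    main.html                                
    handler.h                                
    server.py                                
    test.html                                
    parser.yaml                              
    server.go                                
    config.js                                
                                             
                                             
                                             
                                             
                                             
                                             
                                             
                                             
                                             
                                             
                                             


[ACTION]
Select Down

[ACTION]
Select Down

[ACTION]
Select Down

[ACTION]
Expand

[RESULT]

  [-] project/                               
    LICENSE                                  
    handler.ts                               
  > main.html                                
    handler.h                                
    server.py                                
    test.html                                
    parser.yaml                              
    server.go                                
    config.js                                
                                             
                                             
                                             
                                             
                                             
                                             
                                             
                                             
                                             
                                             
                                             


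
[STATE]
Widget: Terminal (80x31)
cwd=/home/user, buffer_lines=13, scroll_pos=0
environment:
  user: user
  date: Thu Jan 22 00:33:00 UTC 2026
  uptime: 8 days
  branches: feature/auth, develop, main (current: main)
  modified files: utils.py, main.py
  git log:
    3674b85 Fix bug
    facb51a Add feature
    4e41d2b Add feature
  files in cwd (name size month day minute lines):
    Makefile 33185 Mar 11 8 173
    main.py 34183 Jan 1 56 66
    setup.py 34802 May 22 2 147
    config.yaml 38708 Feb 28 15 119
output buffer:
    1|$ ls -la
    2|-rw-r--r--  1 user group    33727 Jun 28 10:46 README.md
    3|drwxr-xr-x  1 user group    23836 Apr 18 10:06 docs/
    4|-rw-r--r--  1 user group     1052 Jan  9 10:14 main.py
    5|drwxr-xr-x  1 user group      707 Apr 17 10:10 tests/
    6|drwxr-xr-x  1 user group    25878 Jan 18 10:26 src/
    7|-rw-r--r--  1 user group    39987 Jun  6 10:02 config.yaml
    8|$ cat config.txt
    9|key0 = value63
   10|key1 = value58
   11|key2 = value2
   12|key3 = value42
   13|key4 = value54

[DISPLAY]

$ ls -la                                                                        
-rw-r--r--  1 user group    33727 Jun 28 10:46 README.md                        
drwxr-xr-x  1 user group    23836 Apr 18 10:06 docs/                            
-rw-r--r--  1 user group     1052 Jan  9 10:14 main.py                          
drwxr-xr-x  1 user group      707 Apr 17 10:10 tests/                           
drwxr-xr-x  1 user group    25878 Jan 18 10:26 src/                             
-rw-r--r--  1 user group    39987 Jun  6 10:02 config.yaml                      
$ cat config.txt                                                                
key0 = value63                                                                  
key1 = value58                                                                  
key2 = value2                                                                   
key3 = value42                                                                  
key4 = value54                                                                  
$ █                                                                             
                                                                                
                                                                                
                                                                                
                                                                                
                                                                                
                                                                                
                                                                                
                                                                                
                                                                                
                                                                                
                                                                                
                                                                                
                                                                                
                                                                                
                                                                                
                                                                                
                                                                                


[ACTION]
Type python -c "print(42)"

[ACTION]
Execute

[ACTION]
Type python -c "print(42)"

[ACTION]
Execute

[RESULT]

$ ls -la                                                                        
-rw-r--r--  1 user group    33727 Jun 28 10:46 README.md                        
drwxr-xr-x  1 user group    23836 Apr 18 10:06 docs/                            
-rw-r--r--  1 user group     1052 Jan  9 10:14 main.py                          
drwxr-xr-x  1 user group      707 Apr 17 10:10 tests/                           
drwxr-xr-x  1 user group    25878 Jan 18 10:26 src/                             
-rw-r--r--  1 user group    39987 Jun  6 10:02 config.yaml                      
$ cat config.txt                                                                
key0 = value63                                                                  
key1 = value58                                                                  
key2 = value2                                                                   
key3 = value42                                                                  
key4 = value54                                                                  
$ python -c "print(42)"                                                         
42                                                                              
$ python -c "print(42)"                                                         
42                                                                              
$ █                                                                             
                                                                                
                                                                                
                                                                                
                                                                                
                                                                                
                                                                                
                                                                                
                                                                                
                                                                                
                                                                                
                                                                                
                                                                                
                                                                                


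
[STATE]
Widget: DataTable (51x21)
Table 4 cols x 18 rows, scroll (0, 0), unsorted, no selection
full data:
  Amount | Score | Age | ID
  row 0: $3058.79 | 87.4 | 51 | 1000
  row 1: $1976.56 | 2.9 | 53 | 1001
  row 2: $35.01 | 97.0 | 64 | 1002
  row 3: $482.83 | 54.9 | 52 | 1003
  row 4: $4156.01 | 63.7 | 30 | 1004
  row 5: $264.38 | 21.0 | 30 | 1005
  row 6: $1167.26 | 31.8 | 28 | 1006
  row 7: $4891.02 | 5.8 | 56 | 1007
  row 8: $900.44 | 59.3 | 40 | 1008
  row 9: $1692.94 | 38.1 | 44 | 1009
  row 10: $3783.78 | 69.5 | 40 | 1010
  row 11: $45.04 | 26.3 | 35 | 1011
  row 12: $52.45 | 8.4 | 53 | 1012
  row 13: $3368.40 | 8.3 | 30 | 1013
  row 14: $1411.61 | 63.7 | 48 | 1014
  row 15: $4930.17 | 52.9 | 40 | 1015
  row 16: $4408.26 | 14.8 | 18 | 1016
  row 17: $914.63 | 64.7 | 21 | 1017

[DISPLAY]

Amount  │Score│Age│ID                              
────────┼─────┼───┼────                            
$3058.79│87.4 │51 │1000                            
$1976.56│2.9  │53 │1001                            
$35.01  │97.0 │64 │1002                            
$482.83 │54.9 │52 │1003                            
$4156.01│63.7 │30 │1004                            
$264.38 │21.0 │30 │1005                            
$1167.26│31.8 │28 │1006                            
$4891.02│5.8  │56 │1007                            
$900.44 │59.3 │40 │1008                            
$1692.94│38.1 │44 │1009                            
$3783.78│69.5 │40 │1010                            
$45.04  │26.3 │35 │1011                            
$52.45  │8.4  │53 │1012                            
$3368.40│8.3  │30 │1013                            
$1411.61│63.7 │48 │1014                            
$4930.17│52.9 │40 │1015                            
$4408.26│14.8 │18 │1016                            
$914.63 │64.7 │21 │1017                            
                                                   


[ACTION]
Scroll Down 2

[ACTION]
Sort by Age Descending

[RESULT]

Amount  │Score│Ag▼│ID                              
────────┼─────┼───┼────                            
$35.01  │97.0 │64 │1002                            
$4891.02│5.8  │56 │1007                            
$1976.56│2.9  │53 │1001                            
$52.45  │8.4  │53 │1012                            
$482.83 │54.9 │52 │1003                            
$3058.79│87.4 │51 │1000                            
$1411.61│63.7 │48 │1014                            
$1692.94│38.1 │44 │1009                            
$900.44 │59.3 │40 │1008                            
$3783.78│69.5 │40 │1010                            
$4930.17│52.9 │40 │1015                            
$45.04  │26.3 │35 │1011                            
$4156.01│63.7 │30 │1004                            
$264.38 │21.0 │30 │1005                            
$3368.40│8.3  │30 │1013                            
$1167.26│31.8 │28 │1006                            
$914.63 │64.7 │21 │1017                            
$4408.26│14.8 │18 │1016                            
                                                   


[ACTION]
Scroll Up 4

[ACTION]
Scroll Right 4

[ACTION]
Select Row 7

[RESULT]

Amount  │Score│Ag▼│ID                              
────────┼─────┼───┼────                            
$35.01  │97.0 │64 │1002                            
$4891.02│5.8  │56 │1007                            
$1976.56│2.9  │53 │1001                            
$52.45  │8.4  │53 │1012                            
$482.83 │54.9 │52 │1003                            
$3058.79│87.4 │51 │1000                            
$1411.61│63.7 │48 │1014                            
>1692.94│38.1 │44 │1009                            
$900.44 │59.3 │40 │1008                            
$3783.78│69.5 │40 │1010                            
$4930.17│52.9 │40 │1015                            
$45.04  │26.3 │35 │1011                            
$4156.01│63.7 │30 │1004                            
$264.38 │21.0 │30 │1005                            
$3368.40│8.3  │30 │1013                            
$1167.26│31.8 │28 │1006                            
$914.63 │64.7 │21 │1017                            
$4408.26│14.8 │18 │1016                            
                                                   


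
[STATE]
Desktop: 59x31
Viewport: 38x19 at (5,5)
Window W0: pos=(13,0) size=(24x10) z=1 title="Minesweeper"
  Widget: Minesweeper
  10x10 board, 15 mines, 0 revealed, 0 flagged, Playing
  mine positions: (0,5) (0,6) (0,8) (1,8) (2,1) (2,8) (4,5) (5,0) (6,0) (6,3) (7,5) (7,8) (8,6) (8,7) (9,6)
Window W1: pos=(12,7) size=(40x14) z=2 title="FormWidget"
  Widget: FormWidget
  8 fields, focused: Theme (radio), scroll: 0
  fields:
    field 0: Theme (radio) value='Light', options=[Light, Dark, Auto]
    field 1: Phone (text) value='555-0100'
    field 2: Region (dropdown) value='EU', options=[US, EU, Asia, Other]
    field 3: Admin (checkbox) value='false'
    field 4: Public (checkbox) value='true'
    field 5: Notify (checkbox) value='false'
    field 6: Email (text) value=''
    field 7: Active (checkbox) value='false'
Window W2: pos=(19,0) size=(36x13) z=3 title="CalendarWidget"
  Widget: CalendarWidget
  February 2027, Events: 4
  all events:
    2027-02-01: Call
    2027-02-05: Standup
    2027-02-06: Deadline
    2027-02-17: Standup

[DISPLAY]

        ┃■■■■■┃ 1*  2  3  4  5*  6*  7
        ┃■■■■■┃ 8  9 10 11 12 13 14   
       ┏━━━━━━┃15 16 17* 18 19 20 21  
       ┃ FormW┃22 23 24 25 26 27 28   
       ┠──────┃                       
       ┃> Them┃                       
       ┃  Phon┃                       
       ┃  Regi┗━━━━━━━━━━━━━━━━━━━━━━━
       ┃  Admin:      [ ]             
       ┃  Public:     [x]             
       ┃  Notify:     [ ]             
       ┃  Email:      [               
       ┃  Active:     [ ]             
       ┃                              
       ┃                              
       ┗━━━━━━━━━━━━━━━━━━━━━━━━━━━━━━
                                      
                                      
                                      


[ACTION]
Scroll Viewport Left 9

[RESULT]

             ┃■■■■■┃ 1*  2  3  4  5*  
             ┃■■■■■┃ 8  9 10 11 12 13 
            ┏━━━━━━┃15 16 17* 18 19 20
            ┃ FormW┃22 23 24 25 26 27 
            ┠──────┃                  
            ┃> Them┃                  
            ┃  Phon┃                  
            ┃  Regi┗━━━━━━━━━━━━━━━━━━
            ┃  Admin:      [ ]        
            ┃  Public:     [x]        
            ┃  Notify:     [ ]        
            ┃  Email:      [          
            ┃  Active:     [ ]        
            ┃                         
            ┃                         
            ┗━━━━━━━━━━━━━━━━━━━━━━━━━
                                      
                                      
                                      


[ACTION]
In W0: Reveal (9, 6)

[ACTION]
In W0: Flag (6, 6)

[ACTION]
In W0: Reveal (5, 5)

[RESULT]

             ┃■✹■■■┃ 1*  2  3  4  5*  
             ┃■■■■■┃ 8  9 10 11 12 13 
            ┏━━━━━━┃15 16 17* 18 19 20
            ┃ FormW┃22 23 24 25 26 27 
            ┠──────┃                  
            ┃> Them┃                  
            ┃  Phon┃                  
            ┃  Regi┗━━━━━━━━━━━━━━━━━━
            ┃  Admin:      [ ]        
            ┃  Public:     [x]        
            ┃  Notify:     [ ]        
            ┃  Email:      [          
            ┃  Active:     [ ]        
            ┃                         
            ┃                         
            ┗━━━━━━━━━━━━━━━━━━━━━━━━━
                                      
                                      
                                      


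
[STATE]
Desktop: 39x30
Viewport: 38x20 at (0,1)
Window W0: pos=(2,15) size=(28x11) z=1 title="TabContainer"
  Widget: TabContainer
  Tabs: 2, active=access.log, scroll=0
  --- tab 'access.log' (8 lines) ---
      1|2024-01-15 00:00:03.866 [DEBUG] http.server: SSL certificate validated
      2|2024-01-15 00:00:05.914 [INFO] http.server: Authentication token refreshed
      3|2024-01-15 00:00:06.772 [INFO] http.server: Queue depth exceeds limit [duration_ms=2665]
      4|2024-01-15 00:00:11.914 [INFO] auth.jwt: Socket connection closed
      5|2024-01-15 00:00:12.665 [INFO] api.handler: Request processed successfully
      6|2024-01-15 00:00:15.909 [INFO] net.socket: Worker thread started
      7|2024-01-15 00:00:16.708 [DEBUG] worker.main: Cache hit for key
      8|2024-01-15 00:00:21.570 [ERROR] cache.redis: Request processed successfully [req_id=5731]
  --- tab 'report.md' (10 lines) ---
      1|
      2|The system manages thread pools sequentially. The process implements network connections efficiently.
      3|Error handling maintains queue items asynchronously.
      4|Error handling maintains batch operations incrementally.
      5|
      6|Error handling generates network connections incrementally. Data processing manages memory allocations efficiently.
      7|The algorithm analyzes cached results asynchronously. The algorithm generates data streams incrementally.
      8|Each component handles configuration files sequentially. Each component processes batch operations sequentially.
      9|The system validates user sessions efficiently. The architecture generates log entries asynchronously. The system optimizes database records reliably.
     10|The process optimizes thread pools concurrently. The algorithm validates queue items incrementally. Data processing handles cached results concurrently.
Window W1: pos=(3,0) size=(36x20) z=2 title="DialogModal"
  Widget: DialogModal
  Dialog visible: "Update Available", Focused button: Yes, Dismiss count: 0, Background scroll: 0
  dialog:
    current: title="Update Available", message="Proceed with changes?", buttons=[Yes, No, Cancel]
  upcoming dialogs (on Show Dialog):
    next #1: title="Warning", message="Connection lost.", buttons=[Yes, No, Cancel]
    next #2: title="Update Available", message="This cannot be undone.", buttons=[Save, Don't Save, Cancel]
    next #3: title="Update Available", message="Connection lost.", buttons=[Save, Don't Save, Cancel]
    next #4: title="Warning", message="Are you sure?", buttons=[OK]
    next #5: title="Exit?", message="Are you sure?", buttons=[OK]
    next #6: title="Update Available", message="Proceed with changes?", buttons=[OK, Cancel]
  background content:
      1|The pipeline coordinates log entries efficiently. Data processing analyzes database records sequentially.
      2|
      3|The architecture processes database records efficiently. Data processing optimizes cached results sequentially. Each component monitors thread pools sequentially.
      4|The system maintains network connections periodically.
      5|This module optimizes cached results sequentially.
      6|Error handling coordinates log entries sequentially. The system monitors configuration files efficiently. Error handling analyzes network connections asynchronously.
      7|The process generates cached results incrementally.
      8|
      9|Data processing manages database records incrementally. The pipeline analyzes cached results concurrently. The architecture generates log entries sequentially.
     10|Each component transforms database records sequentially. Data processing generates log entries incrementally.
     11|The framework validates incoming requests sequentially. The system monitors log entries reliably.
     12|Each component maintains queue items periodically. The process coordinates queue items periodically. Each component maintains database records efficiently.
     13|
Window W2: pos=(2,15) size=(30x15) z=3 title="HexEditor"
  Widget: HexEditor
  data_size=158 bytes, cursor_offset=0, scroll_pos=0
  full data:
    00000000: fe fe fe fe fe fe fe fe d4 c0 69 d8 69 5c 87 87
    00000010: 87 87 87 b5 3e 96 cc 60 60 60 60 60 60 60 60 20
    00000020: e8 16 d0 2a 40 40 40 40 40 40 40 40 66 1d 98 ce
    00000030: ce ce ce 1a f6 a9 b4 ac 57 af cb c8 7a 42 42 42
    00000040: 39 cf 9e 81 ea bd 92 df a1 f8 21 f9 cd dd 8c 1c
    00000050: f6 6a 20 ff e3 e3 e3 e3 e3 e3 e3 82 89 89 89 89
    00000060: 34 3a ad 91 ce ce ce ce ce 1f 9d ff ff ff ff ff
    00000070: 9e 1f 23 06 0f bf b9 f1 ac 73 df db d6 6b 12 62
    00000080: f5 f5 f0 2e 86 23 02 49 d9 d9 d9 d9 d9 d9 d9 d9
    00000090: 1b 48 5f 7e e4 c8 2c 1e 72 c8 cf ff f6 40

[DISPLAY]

   ┃ DialogModal                      
   ┠──────────────────────────────────
   ┃The pipeline coordinates log entri
   ┃                                  
   ┃The architecture processes databas
   ┃The system maintains network conne
   ┃This module optimizes cached resul
   ┃Erro┌───────────────────────┐g ent
   ┃The │    Update Available   │resul
   ┃    │ Proceed with changes? │     
   ┃Data│  [Yes]  No   Cancel   │ase r
   ┃Each└───────────────────────┘abase
   ┃The framework validates incoming r
   ┃Each component maintains queue ite
  ┏━━━━━━━━━━━━━━━━━━━━━━━━━━━━┓      
  ┃ HexEditor                  ┃      
  ┠────────────────────────────┨      
  ┃00000000  FE fe fe fe fe fe ┃      
  ┃00000010  87 87 87 b5 3e 96 ┃━━━━━━
  ┃00000020  e8 16 d0 2a 40 40 ┃      


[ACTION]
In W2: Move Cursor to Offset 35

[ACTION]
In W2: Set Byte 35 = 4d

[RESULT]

   ┃ DialogModal                      
   ┠──────────────────────────────────
   ┃The pipeline coordinates log entri
   ┃                                  
   ┃The architecture processes databas
   ┃The system maintains network conne
   ┃This module optimizes cached resul
   ┃Erro┌───────────────────────┐g ent
   ┃The │    Update Available   │resul
   ┃    │ Proceed with changes? │     
   ┃Data│  [Yes]  No   Cancel   │ase r
   ┃Each└───────────────────────┘abase
   ┃The framework validates incoming r
   ┃Each component maintains queue ite
  ┏━━━━━━━━━━━━━━━━━━━━━━━━━━━━┓      
  ┃ HexEditor                  ┃      
  ┠────────────────────────────┨      
  ┃00000000  fe fe fe fe fe fe ┃      
  ┃00000010  87 87 87 b5 3e 96 ┃━━━━━━
  ┃00000020  e8 16 d0 4D 40 40 ┃      
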